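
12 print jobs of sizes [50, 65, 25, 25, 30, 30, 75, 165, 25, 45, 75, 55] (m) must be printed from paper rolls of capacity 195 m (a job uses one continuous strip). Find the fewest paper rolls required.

4

Total = 165 + 75 + 75 + 65 + 55 + 50 + 45 + 30 + 30 + 25 + 25 + 25 = 665 m.
Lower bound: ⌈665/195⌉ = 4 paper rolls.
A packing using 4 paper rolls:
  roll 1: 165 + 30 = 195
  roll 2: 75 + 75 + 45 = 195
  roll 3: 65 + 55 + 50 + 25 = 195
  roll 4: 30 + 25 + 25 = 80
This matches the lower bound, so 4 is optimal.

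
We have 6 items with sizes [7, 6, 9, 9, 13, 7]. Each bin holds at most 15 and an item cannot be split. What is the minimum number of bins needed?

Total = 13 + 9 + 9 + 7 + 7 + 6 = 51.
Lower bound: ⌈51/15⌉ = 4 bins.
A packing using 4 bins:
  bin 1: 13 = 13
  bin 2: 9 + 6 = 15
  bin 3: 9 = 9
  bin 4: 7 + 7 = 14
This matches the lower bound, so 4 is optimal.

4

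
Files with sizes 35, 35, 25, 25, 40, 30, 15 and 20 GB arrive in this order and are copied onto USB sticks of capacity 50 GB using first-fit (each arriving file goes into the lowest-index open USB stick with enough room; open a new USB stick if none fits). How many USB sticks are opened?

5

  35 → USB stick 1 (new)  [load 35/50]
  35 → USB stick 2 (new)  [load 35/50]
  25 → USB stick 3 (new)  [load 25/50]
  25 → USB stick 3  [load 50/50]
  40 → USB stick 4 (new)  [load 40/50]
  30 → USB stick 5 (new)  [load 30/50]
  15 → USB stick 1  [load 50/50]
  20 → USB stick 5  [load 50/50]
5 USB sticks opened.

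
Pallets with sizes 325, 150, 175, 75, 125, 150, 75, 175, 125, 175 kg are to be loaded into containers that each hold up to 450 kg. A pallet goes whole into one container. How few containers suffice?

Total = 325 + 175 + 175 + 175 + 150 + 150 + 125 + 125 + 75 + 75 = 1550 kg.
Lower bound: ⌈1550/450⌉ = 4 containers.
A packing using 4 containers:
  container 1: 325 + 125 = 450
  container 2: 175 + 175 + 75 = 425
  container 3: 175 + 150 + 125 = 450
  container 4: 150 + 75 = 225
This matches the lower bound, so 4 is optimal.

4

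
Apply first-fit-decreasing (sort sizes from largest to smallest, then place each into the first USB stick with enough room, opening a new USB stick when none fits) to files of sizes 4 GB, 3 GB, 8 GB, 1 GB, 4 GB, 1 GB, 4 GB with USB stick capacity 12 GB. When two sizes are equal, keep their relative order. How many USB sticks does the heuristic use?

Sorted descending: 8, 4, 4, 4, 3, 1, 1.
  8 → USB stick 1 (new)  [load 8/12]
  4 → USB stick 1  [load 12/12]
  4 → USB stick 2 (new)  [load 4/12]
  4 → USB stick 2  [load 8/12]
  3 → USB stick 2  [load 11/12]
  1 → USB stick 2  [load 12/12]
  1 → USB stick 3 (new)  [load 1/12]
3 USB sticks opened.

3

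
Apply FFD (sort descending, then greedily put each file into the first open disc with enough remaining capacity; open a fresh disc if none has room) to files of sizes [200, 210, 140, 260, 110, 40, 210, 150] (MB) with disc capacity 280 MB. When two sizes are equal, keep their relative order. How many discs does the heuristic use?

6

Sorted descending: 260, 210, 210, 200, 150, 140, 110, 40.
  260 → disc 1 (new)  [load 260/280]
  210 → disc 2 (new)  [load 210/280]
  210 → disc 3 (new)  [load 210/280]
  200 → disc 4 (new)  [load 200/280]
  150 → disc 5 (new)  [load 150/280]
  140 → disc 6 (new)  [load 140/280]
  110 → disc 5  [load 260/280]
  40 → disc 2  [load 250/280]
6 discs opened.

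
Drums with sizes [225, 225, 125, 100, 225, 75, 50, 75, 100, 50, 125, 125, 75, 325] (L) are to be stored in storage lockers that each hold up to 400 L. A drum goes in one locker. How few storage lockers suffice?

5

Total = 325 + 225 + 225 + 225 + 125 + 125 + 125 + 100 + 100 + 75 + 75 + 75 + 50 + 50 = 1900 L.
Lower bound: ⌈1900/400⌉ = 5 storage lockers.
A packing using 5 storage lockers:
  locker 1: 325 + 75 = 400
  locker 2: 225 + 125 + 50 = 400
  locker 3: 225 + 125 + 50 = 400
  locker 4: 225 + 125 = 350
  locker 5: 100 + 100 + 75 + 75 = 350
This matches the lower bound, so 5 is optimal.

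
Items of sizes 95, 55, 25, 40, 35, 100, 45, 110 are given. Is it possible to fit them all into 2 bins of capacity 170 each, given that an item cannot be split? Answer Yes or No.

Total = 505; ⌈505/170⌉ = 3.
At least 3 bins are required, but only 2 are allowed.

No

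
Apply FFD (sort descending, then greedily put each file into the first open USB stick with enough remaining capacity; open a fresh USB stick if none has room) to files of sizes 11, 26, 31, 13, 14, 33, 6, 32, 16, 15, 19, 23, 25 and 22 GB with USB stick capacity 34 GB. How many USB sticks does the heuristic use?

10

Sorted descending: 33, 32, 31, 26, 25, 23, 22, 19, 16, 15, 14, 13, 11, 6.
  33 → USB stick 1 (new)  [load 33/34]
  32 → USB stick 2 (new)  [load 32/34]
  31 → USB stick 3 (new)  [load 31/34]
  26 → USB stick 4 (new)  [load 26/34]
  25 → USB stick 5 (new)  [load 25/34]
  23 → USB stick 6 (new)  [load 23/34]
  22 → USB stick 7 (new)  [load 22/34]
  19 → USB stick 8 (new)  [load 19/34]
  16 → USB stick 9 (new)  [load 16/34]
  15 → USB stick 8  [load 34/34]
  14 → USB stick 9  [load 30/34]
  13 → USB stick 10 (new)  [load 13/34]
  11 → USB stick 6  [load 34/34]
  6 → USB stick 4  [load 32/34]
10 USB sticks opened.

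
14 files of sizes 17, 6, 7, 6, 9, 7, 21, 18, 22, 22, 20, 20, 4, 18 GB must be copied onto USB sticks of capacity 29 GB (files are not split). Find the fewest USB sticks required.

Total = 22 + 22 + 21 + 20 + 20 + 18 + 18 + 17 + 9 + 7 + 7 + 6 + 6 + 4 = 197 GB.
Lower bound: ⌈197/29⌉ = 7 USB sticks.
Also, 8 files each exceed 29/2 GB, and no two of those can share a USB stick, so at least 8 USB sticks are needed.
A packing using 8 USB sticks:
  USB stick 1: 22 + 7 = 29
  USB stick 2: 22 + 7 = 29
  USB stick 3: 21 + 6 = 27
  USB stick 4: 20 + 9 = 29
  USB stick 5: 20 + 6 = 26
  USB stick 6: 18 + 4 = 22
  USB stick 7: 18 = 18
  USB stick 8: 17 = 17
This matches the lower bound, so 8 is optimal.

8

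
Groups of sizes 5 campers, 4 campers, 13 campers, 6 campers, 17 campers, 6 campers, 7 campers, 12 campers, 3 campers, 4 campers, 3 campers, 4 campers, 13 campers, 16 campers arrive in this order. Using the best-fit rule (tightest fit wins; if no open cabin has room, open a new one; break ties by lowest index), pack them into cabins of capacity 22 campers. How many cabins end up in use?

  5 → cabin 1 (new)  [load 5/22]
  4 → cabin 1  [load 9/22]
  13 → cabin 1  [load 22/22]
  6 → cabin 2 (new)  [load 6/22]
  17 → cabin 3 (new)  [load 17/22]
  6 → cabin 2  [load 12/22]
  7 → cabin 2  [load 19/22]
  12 → cabin 4 (new)  [load 12/22]
  3 → cabin 2  [load 22/22]
  4 → cabin 3  [load 21/22]
  3 → cabin 4  [load 15/22]
  4 → cabin 4  [load 19/22]
  13 → cabin 5 (new)  [load 13/22]
  16 → cabin 6 (new)  [load 16/22]
6 cabins opened.

6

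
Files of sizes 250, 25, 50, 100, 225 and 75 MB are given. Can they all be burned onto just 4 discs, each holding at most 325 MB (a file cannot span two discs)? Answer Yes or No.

Yes

A valid assignment using 3 discs:
  disc 1: 250 + 75 = 325
  disc 2: 225 + 100 = 325
  disc 3: 50 + 25 = 75
That uses only 3 ≤ 4, so 4 discs are enough.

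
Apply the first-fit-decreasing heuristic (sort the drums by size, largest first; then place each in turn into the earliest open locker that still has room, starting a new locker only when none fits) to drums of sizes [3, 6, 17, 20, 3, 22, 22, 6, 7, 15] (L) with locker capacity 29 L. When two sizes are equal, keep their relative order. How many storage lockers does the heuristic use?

Sorted descending: 22, 22, 20, 17, 15, 7, 6, 6, 3, 3.
  22 → locker 1 (new)  [load 22/29]
  22 → locker 2 (new)  [load 22/29]
  20 → locker 3 (new)  [load 20/29]
  17 → locker 4 (new)  [load 17/29]
  15 → locker 5 (new)  [load 15/29]
  7 → locker 1  [load 29/29]
  6 → locker 2  [load 28/29]
  6 → locker 3  [load 26/29]
  3 → locker 3  [load 29/29]
  3 → locker 4  [load 20/29]
5 storage lockers opened.

5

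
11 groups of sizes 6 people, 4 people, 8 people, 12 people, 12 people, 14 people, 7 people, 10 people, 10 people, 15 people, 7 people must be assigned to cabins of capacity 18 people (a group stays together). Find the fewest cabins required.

Total = 15 + 14 + 12 + 12 + 10 + 10 + 8 + 7 + 7 + 6 + 4 = 105 people.
Lower bound: ⌈105/18⌉ = 6 cabins.
A packing using 7 cabins:
  cabin 1: 15 = 15
  cabin 2: 14 + 4 = 18
  cabin 3: 12 + 6 = 18
  cabin 4: 12 = 12
  cabin 5: 10 + 8 = 18
  cabin 6: 10 + 7 = 17
  cabin 7: 7 = 7
No arrangement into 6 cabins stays within capacity, so 7 is optimal.

7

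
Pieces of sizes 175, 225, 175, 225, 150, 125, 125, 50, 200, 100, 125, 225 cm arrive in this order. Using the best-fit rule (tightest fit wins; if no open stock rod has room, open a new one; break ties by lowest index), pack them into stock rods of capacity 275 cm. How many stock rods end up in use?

  175 → stock rod 1 (new)  [load 175/275]
  225 → stock rod 2 (new)  [load 225/275]
  175 → stock rod 3 (new)  [load 175/275]
  225 → stock rod 4 (new)  [load 225/275]
  150 → stock rod 5 (new)  [load 150/275]
  125 → stock rod 5  [load 275/275]
  125 → stock rod 6 (new)  [load 125/275]
  50 → stock rod 2  [load 275/275]
  200 → stock rod 7 (new)  [load 200/275]
  100 → stock rod 1  [load 275/275]
  125 → stock rod 6  [load 250/275]
  225 → stock rod 8 (new)  [load 225/275]
8 stock rods opened.

8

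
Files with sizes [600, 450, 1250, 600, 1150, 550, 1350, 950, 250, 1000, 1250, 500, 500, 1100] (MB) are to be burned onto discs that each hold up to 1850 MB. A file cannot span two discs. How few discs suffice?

7

Total = 1350 + 1250 + 1250 + 1150 + 1100 + 1000 + 950 + 600 + 600 + 550 + 500 + 500 + 450 + 250 = 11500 MB.
Lower bound: ⌈11500/1850⌉ = 7 discs.
A packing using 7 discs:
  disc 1: 1350 + 500 = 1850
  disc 2: 1250 + 600 = 1850
  disc 3: 1250 + 600 = 1850
  disc 4: 1150 + 550 = 1700
  disc 5: 1100 + 500 + 250 = 1850
  disc 6: 1000 + 450 = 1450
  disc 7: 950 = 950
This matches the lower bound, so 7 is optimal.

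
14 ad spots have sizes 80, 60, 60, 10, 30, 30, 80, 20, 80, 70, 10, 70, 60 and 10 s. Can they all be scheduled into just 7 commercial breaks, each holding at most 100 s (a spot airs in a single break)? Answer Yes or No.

No

Total = 670 s; ⌈670/100⌉ = 7.
8 ad spots each exceed half the capacity and cannot share a break, forcing at least 8 commercial breaks.
At least 8 commercial breaks are required, but only 7 are allowed.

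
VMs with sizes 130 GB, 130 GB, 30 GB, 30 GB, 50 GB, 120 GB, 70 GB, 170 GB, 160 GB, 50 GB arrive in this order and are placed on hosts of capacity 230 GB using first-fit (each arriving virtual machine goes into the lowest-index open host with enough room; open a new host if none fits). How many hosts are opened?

  130 → host 1 (new)  [load 130/230]
  130 → host 2 (new)  [load 130/230]
  30 → host 1  [load 160/230]
  30 → host 1  [load 190/230]
  50 → host 2  [load 180/230]
  120 → host 3 (new)  [load 120/230]
  70 → host 3  [load 190/230]
  170 → host 4 (new)  [load 170/230]
  160 → host 5 (new)  [load 160/230]
  50 → host 2  [load 230/230]
5 hosts opened.

5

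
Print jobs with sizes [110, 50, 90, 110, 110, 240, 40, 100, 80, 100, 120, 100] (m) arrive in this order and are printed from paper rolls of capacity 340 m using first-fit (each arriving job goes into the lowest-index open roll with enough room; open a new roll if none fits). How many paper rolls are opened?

4

  110 → roll 1 (new)  [load 110/340]
  50 → roll 1  [load 160/340]
  90 → roll 1  [load 250/340]
  110 → roll 2 (new)  [load 110/340]
  110 → roll 2  [load 220/340]
  240 → roll 3 (new)  [load 240/340]
  40 → roll 1  [load 290/340]
  100 → roll 2  [load 320/340]
  80 → roll 3  [load 320/340]
  100 → roll 4 (new)  [load 100/340]
  120 → roll 4  [load 220/340]
  100 → roll 4  [load 320/340]
4 paper rolls opened.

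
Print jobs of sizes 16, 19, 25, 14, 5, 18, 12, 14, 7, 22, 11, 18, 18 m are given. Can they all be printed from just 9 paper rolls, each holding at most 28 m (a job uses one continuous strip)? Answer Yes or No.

A valid assignment using 9 paper rolls:
  roll 1: 25 = 25
  roll 2: 22 + 5 = 27
  roll 3: 19 + 7 = 26
  roll 4: 18 = 18
  roll 5: 18 = 18
  roll 6: 18 = 18
  roll 7: 16 + 12 = 28
  roll 8: 14 + 14 = 28
  roll 9: 11 = 11
Every load is within 28 m, so 9 paper rolls suffice.

Yes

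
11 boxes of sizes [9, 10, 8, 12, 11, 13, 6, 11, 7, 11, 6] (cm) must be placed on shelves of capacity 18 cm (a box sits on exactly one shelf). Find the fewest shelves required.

7

Total = 13 + 12 + 11 + 11 + 11 + 10 + 9 + 8 + 7 + 6 + 6 = 104 cm.
Lower bound: ⌈104/18⌉ = 6 shelves.
A packing using 7 shelves:
  shelf 1: 13 = 13
  shelf 2: 12 + 6 = 18
  shelf 3: 11 + 7 = 18
  shelf 4: 11 + 6 = 17
  shelf 5: 11 = 11
  shelf 6: 10 + 8 = 18
  shelf 7: 9 = 9
No arrangement into 6 shelves stays within capacity, so 7 is optimal.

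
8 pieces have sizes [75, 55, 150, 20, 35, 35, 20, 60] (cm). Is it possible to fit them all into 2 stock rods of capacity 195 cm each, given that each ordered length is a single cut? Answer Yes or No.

Total = 450 cm; ⌈450/195⌉ = 3.
At least 3 stock rods are required, but only 2 are allowed.

No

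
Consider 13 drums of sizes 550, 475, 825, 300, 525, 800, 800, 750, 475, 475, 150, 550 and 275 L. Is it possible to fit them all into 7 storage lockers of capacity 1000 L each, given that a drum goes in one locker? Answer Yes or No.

Total = 6950 L; ⌈6950/1000⌉ = 7.
The bound of 7 does not rule out 7, but exhaustive search shows no assignment into 7 storage lockers of capacity 1000 L exists — the minimum is 8.

No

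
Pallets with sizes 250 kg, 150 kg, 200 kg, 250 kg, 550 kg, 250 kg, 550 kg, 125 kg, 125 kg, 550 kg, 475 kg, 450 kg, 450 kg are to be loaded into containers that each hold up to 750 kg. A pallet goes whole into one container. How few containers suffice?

Total = 550 + 550 + 550 + 475 + 450 + 450 + 250 + 250 + 250 + 200 + 150 + 125 + 125 = 4375 kg.
Lower bound: ⌈4375/750⌉ = 6 containers.
A packing using 7 containers:
  container 1: 550 + 200 = 750
  container 2: 550 + 150 = 700
  container 3: 550 + 125 = 675
  container 4: 475 + 250 = 725
  container 5: 450 + 250 = 700
  container 6: 450 + 250 = 700
  container 7: 125 = 125
No arrangement into 6 containers stays within capacity, so 7 is optimal.

7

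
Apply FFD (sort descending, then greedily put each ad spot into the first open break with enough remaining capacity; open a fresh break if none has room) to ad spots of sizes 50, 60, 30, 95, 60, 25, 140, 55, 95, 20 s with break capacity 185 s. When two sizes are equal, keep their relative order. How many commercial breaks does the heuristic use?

4

Sorted descending: 140, 95, 95, 60, 60, 55, 50, 30, 25, 20.
  140 → break 1 (new)  [load 140/185]
  95 → break 2 (new)  [load 95/185]
  95 → break 3 (new)  [load 95/185]
  60 → break 2  [load 155/185]
  60 → break 3  [load 155/185]
  55 → break 4 (new)  [load 55/185]
  50 → break 4  [load 105/185]
  30 → break 1  [load 170/185]
  25 → break 2  [load 180/185]
  20 → break 3  [load 175/185]
4 commercial breaks opened.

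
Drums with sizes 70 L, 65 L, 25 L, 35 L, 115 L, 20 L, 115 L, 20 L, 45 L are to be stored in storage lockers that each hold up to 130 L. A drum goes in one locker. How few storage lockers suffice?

5

Total = 115 + 115 + 70 + 65 + 45 + 35 + 25 + 20 + 20 = 510 L.
Lower bound: ⌈510/130⌉ = 4 storage lockers.
A packing using 5 storage lockers:
  locker 1: 115 = 115
  locker 2: 115 = 115
  locker 3: 70 + 45 = 115
  locker 4: 65 + 35 + 25 = 125
  locker 5: 20 + 20 = 40
No arrangement into 4 storage lockers stays within capacity, so 5 is optimal.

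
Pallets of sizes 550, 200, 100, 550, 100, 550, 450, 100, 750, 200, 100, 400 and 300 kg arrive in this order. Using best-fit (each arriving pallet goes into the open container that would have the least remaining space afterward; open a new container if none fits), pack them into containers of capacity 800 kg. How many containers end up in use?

  550 → container 1 (new)  [load 550/800]
  200 → container 1  [load 750/800]
  100 → container 2 (new)  [load 100/800]
  550 → container 2  [load 650/800]
  100 → container 2  [load 750/800]
  550 → container 3 (new)  [load 550/800]
  450 → container 4 (new)  [load 450/800]
  100 → container 3  [load 650/800]
  750 → container 5 (new)  [load 750/800]
  200 → container 4  [load 650/800]
  100 → container 3  [load 750/800]
  400 → container 6 (new)  [load 400/800]
  300 → container 6  [load 700/800]
6 containers opened.

6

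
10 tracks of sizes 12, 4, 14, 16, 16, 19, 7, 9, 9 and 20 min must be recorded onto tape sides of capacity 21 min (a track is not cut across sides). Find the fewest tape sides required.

Total = 20 + 19 + 16 + 16 + 14 + 12 + 9 + 9 + 7 + 4 = 126 min.
Lower bound: ⌈126/21⌉ = 6 tape sides.
A packing using 7 tape sides:
  side 1: 20 = 20
  side 2: 19 = 19
  side 3: 16 + 4 = 20
  side 4: 16 = 16
  side 5: 14 + 7 = 21
  side 6: 12 + 9 = 21
  side 7: 9 = 9
No arrangement into 6 tape sides stays within capacity, so 7 is optimal.

7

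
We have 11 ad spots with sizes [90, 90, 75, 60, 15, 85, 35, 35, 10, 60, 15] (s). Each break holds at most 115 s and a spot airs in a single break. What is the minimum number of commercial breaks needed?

Total = 90 + 90 + 85 + 75 + 60 + 60 + 35 + 35 + 15 + 15 + 10 = 570 s.
Lower bound: ⌈570/115⌉ = 5 commercial breaks.
Also, 6 ad spots each exceed 115/2 s, and no two of those can share a break, so at least 6 commercial breaks are needed.
A packing using 6 commercial breaks:
  break 1: 90 + 15 + 10 = 115
  break 2: 90 + 15 = 105
  break 3: 85 = 85
  break 4: 75 + 35 = 110
  break 5: 60 + 35 = 95
  break 6: 60 = 60
This matches the lower bound, so 6 is optimal.

6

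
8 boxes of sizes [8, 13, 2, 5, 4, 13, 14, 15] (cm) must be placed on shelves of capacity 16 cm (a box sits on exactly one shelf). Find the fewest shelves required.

Total = 15 + 14 + 13 + 13 + 8 + 5 + 4 + 2 = 74 cm.
Lower bound: ⌈74/16⌉ = 5 shelves.
A packing using 6 shelves:
  shelf 1: 15 = 15
  shelf 2: 14 + 2 = 16
  shelf 3: 13 = 13
  shelf 4: 13 = 13
  shelf 5: 8 + 5 = 13
  shelf 6: 4 = 4
No arrangement into 5 shelves stays within capacity, so 6 is optimal.

6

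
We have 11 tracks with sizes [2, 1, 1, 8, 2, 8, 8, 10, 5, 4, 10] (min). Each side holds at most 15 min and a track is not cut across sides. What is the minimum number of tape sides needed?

5

Total = 10 + 10 + 8 + 8 + 8 + 5 + 4 + 2 + 2 + 1 + 1 = 59 min.
Lower bound: ⌈59/15⌉ = 4 tape sides.
Also, 5 tracks each exceed 15/2 min, and no two of those can share a side, so at least 5 tape sides are needed.
A packing using 5 tape sides:
  side 1: 10 + 5 = 15
  side 2: 10 + 4 + 1 = 15
  side 3: 8 + 2 + 2 + 1 = 13
  side 4: 8 = 8
  side 5: 8 = 8
This matches the lower bound, so 5 is optimal.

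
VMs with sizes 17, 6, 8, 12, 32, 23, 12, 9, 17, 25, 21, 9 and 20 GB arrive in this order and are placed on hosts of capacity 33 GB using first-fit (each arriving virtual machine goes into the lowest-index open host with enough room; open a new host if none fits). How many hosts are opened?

8

  17 → host 1 (new)  [load 17/33]
  6 → host 1  [load 23/33]
  8 → host 1  [load 31/33]
  12 → host 2 (new)  [load 12/33]
  32 → host 3 (new)  [load 32/33]
  23 → host 4 (new)  [load 23/33]
  12 → host 2  [load 24/33]
  9 → host 2  [load 33/33]
  17 → host 5 (new)  [load 17/33]
  25 → host 6 (new)  [load 25/33]
  21 → host 7 (new)  [load 21/33]
  9 → host 4  [load 32/33]
  20 → host 8 (new)  [load 20/33]
8 hosts opened.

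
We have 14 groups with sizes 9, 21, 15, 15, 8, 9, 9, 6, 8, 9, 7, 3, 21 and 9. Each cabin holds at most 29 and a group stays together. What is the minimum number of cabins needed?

Total = 21 + 21 + 15 + 15 + 9 + 9 + 9 + 9 + 9 + 8 + 8 + 7 + 6 + 3 = 149.
Lower bound: ⌈149/29⌉ = 6 cabins.
A packing using 6 cabins:
  cabin 1: 21 + 8 = 29
  cabin 2: 21 + 8 = 29
  cabin 3: 15 + 9 + 3 = 27
  cabin 4: 15 + 9 = 24
  cabin 5: 9 + 9 + 9 = 27
  cabin 6: 7 + 6 = 13
This matches the lower bound, so 6 is optimal.

6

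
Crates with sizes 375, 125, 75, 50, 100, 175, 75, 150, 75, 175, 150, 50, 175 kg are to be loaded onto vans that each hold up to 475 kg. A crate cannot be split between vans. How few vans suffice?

Total = 375 + 175 + 175 + 175 + 150 + 150 + 125 + 100 + 75 + 75 + 75 + 50 + 50 = 1750 kg.
Lower bound: ⌈1750/475⌉ = 4 vans.
A packing using 4 vans:
  van 1: 375 + 100 = 475
  van 2: 175 + 175 + 125 = 475
  van 3: 175 + 150 + 150 = 475
  van 4: 75 + 75 + 75 + 50 + 50 = 325
This matches the lower bound, so 4 is optimal.

4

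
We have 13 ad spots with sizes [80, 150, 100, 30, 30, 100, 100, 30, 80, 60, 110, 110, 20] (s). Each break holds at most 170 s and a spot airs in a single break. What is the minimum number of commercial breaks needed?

Total = 150 + 110 + 110 + 100 + 100 + 100 + 80 + 80 + 60 + 30 + 30 + 30 + 20 = 1000 s.
Lower bound: ⌈1000/170⌉ = 6 commercial breaks.
A packing using 7 commercial breaks:
  break 1: 150 + 20 = 170
  break 2: 110 + 60 = 170
  break 3: 110 + 30 + 30 = 170
  break 4: 100 + 30 = 130
  break 5: 100 = 100
  break 6: 100 = 100
  break 7: 80 + 80 = 160
No arrangement into 6 commercial breaks stays within capacity, so 7 is optimal.

7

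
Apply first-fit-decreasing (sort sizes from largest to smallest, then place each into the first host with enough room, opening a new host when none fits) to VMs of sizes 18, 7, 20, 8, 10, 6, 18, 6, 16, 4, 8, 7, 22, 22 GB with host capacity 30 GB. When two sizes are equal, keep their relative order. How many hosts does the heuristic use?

6

Sorted descending: 22, 22, 20, 18, 18, 16, 10, 8, 8, 7, 7, 6, 6, 4.
  22 → host 1 (new)  [load 22/30]
  22 → host 2 (new)  [load 22/30]
  20 → host 3 (new)  [load 20/30]
  18 → host 4 (new)  [load 18/30]
  18 → host 5 (new)  [load 18/30]
  16 → host 6 (new)  [load 16/30]
  10 → host 3  [load 30/30]
  8 → host 1  [load 30/30]
  8 → host 2  [load 30/30]
  7 → host 4  [load 25/30]
  7 → host 5  [load 25/30]
  6 → host 6  [load 22/30]
  6 → host 6  [load 28/30]
  4 → host 4  [load 29/30]
6 hosts opened.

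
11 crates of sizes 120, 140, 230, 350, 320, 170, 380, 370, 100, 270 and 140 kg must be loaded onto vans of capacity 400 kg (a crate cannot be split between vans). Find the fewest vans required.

7

Total = 380 + 370 + 350 + 320 + 270 + 230 + 170 + 140 + 140 + 120 + 100 = 2590 kg.
Lower bound: ⌈2590/400⌉ = 7 vans.
A packing using 7 vans:
  van 1: 380 = 380
  van 2: 370 = 370
  van 3: 350 = 350
  van 4: 320 = 320
  van 5: 270 + 120 = 390
  van 6: 230 + 170 = 400
  van 7: 140 + 140 + 100 = 380
This matches the lower bound, so 7 is optimal.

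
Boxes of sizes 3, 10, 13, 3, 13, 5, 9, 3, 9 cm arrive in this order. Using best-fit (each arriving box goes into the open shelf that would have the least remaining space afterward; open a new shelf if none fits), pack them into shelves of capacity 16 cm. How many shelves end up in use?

5

  3 → shelf 1 (new)  [load 3/16]
  10 → shelf 1  [load 13/16]
  13 → shelf 2 (new)  [load 13/16]
  3 → shelf 1  [load 16/16]
  13 → shelf 3 (new)  [load 13/16]
  5 → shelf 4 (new)  [load 5/16]
  9 → shelf 4  [load 14/16]
  3 → shelf 2  [load 16/16]
  9 → shelf 5 (new)  [load 9/16]
5 shelves opened.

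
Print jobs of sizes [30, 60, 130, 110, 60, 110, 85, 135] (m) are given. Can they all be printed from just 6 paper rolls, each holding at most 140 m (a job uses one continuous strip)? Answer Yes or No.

A valid assignment using 6 paper rolls:
  roll 1: 135 = 135
  roll 2: 130 = 130
  roll 3: 110 + 30 = 140
  roll 4: 110 = 110
  roll 5: 85 = 85
  roll 6: 60 + 60 = 120
Every load is within 140 m, so 6 paper rolls suffice.

Yes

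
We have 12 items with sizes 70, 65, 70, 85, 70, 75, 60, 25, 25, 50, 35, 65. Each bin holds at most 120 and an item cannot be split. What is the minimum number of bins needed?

8

Total = 85 + 75 + 70 + 70 + 70 + 65 + 65 + 60 + 50 + 35 + 25 + 25 = 695.
Lower bound: ⌈695/120⌉ = 6 bins.
Also, 7 items each exceed 60, and no two of those can share a bin, so at least 7 bins are needed.
A packing using 8 bins:
  bin 1: 85 + 35 = 120
  bin 2: 75 + 25 = 100
  bin 3: 70 + 50 = 120
  bin 4: 70 + 25 = 95
  bin 5: 70 = 70
  bin 6: 65 = 65
  bin 7: 65 = 65
  bin 8: 60 = 60
No arrangement into 7 bins stays within capacity, so 8 is optimal.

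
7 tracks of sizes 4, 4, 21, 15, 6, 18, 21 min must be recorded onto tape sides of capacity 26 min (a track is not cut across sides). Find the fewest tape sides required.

4

Total = 21 + 21 + 18 + 15 + 6 + 4 + 4 = 89 min.
Lower bound: ⌈89/26⌉ = 4 tape sides.
A packing using 4 tape sides:
  side 1: 21 + 4 = 25
  side 2: 21 + 4 = 25
  side 3: 18 + 6 = 24
  side 4: 15 = 15
This matches the lower bound, so 4 is optimal.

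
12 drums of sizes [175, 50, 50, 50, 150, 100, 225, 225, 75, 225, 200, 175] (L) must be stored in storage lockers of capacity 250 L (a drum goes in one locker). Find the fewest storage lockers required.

Total = 225 + 225 + 225 + 200 + 175 + 175 + 150 + 100 + 75 + 50 + 50 + 50 = 1700 L.
Lower bound: ⌈1700/250⌉ = 7 storage lockers.
A packing using 8 storage lockers:
  locker 1: 225 = 225
  locker 2: 225 = 225
  locker 3: 225 = 225
  locker 4: 200 + 50 = 250
  locker 5: 175 + 75 = 250
  locker 6: 175 + 50 = 225
  locker 7: 150 + 100 = 250
  locker 8: 50 = 50
No arrangement into 7 storage lockers stays within capacity, so 8 is optimal.

8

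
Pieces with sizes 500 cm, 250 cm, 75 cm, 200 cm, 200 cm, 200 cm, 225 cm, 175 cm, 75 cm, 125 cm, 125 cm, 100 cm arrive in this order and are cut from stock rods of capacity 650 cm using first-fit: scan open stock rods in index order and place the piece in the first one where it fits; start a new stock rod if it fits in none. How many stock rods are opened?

4

  500 → stock rod 1 (new)  [load 500/650]
  250 → stock rod 2 (new)  [load 250/650]
  75 → stock rod 1  [load 575/650]
  200 → stock rod 2  [load 450/650]
  200 → stock rod 2  [load 650/650]
  200 → stock rod 3 (new)  [load 200/650]
  225 → stock rod 3  [load 425/650]
  175 → stock rod 3  [load 600/650]
  75 → stock rod 1  [load 650/650]
  125 → stock rod 4 (new)  [load 125/650]
  125 → stock rod 4  [load 250/650]
  100 → stock rod 4  [load 350/650]
4 stock rods opened.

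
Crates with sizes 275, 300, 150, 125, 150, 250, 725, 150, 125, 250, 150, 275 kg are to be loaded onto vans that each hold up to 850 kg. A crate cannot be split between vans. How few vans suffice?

4

Total = 725 + 300 + 275 + 275 + 250 + 250 + 150 + 150 + 150 + 150 + 125 + 125 = 2925 kg.
Lower bound: ⌈2925/850⌉ = 4 vans.
A packing using 4 vans:
  van 1: 725 + 125 = 850
  van 2: 300 + 275 + 275 = 850
  van 3: 250 + 250 + 150 + 150 = 800
  van 4: 150 + 150 + 125 = 425
This matches the lower bound, so 4 is optimal.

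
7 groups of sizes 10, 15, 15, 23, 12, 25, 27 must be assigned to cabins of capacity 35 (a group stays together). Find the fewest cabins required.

Total = 27 + 25 + 23 + 15 + 15 + 12 + 10 = 127.
Lower bound: ⌈127/35⌉ = 4 cabins.
A packing using 4 cabins:
  cabin 1: 27 = 27
  cabin 2: 25 + 10 = 35
  cabin 3: 23 + 12 = 35
  cabin 4: 15 + 15 = 30
This matches the lower bound, so 4 is optimal.

4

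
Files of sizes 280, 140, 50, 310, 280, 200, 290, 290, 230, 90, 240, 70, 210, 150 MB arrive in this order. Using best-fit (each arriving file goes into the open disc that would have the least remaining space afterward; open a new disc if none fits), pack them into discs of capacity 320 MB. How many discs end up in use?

11

  280 → disc 1 (new)  [load 280/320]
  140 → disc 2 (new)  [load 140/320]
  50 → disc 2  [load 190/320]
  310 → disc 3 (new)  [load 310/320]
  280 → disc 4 (new)  [load 280/320]
  200 → disc 5 (new)  [load 200/320]
  290 → disc 6 (new)  [load 290/320]
  290 → disc 7 (new)  [load 290/320]
  230 → disc 8 (new)  [load 230/320]
  90 → disc 8  [load 320/320]
  240 → disc 9 (new)  [load 240/320]
  70 → disc 9  [load 310/320]
  210 → disc 10 (new)  [load 210/320]
  150 → disc 11 (new)  [load 150/320]
11 discs opened.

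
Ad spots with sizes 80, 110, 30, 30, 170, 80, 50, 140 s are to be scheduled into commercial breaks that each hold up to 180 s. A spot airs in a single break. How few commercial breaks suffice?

5

Total = 170 + 140 + 110 + 80 + 80 + 50 + 30 + 30 = 690 s.
Lower bound: ⌈690/180⌉ = 4 commercial breaks.
A packing using 5 commercial breaks:
  break 1: 170 = 170
  break 2: 140 + 30 = 170
  break 3: 110 + 50 = 160
  break 4: 80 + 80 = 160
  break 5: 30 = 30
No arrangement into 4 commercial breaks stays within capacity, so 5 is optimal.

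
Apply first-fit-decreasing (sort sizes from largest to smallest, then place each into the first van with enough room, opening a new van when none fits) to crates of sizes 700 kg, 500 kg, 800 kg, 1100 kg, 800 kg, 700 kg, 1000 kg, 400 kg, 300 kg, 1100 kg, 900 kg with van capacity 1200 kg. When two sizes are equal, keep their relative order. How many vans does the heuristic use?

8

Sorted descending: 1100, 1100, 1000, 900, 800, 800, 700, 700, 500, 400, 300.
  1100 → van 1 (new)  [load 1100/1200]
  1100 → van 2 (new)  [load 1100/1200]
  1000 → van 3 (new)  [load 1000/1200]
  900 → van 4 (new)  [load 900/1200]
  800 → van 5 (new)  [load 800/1200]
  800 → van 6 (new)  [load 800/1200]
  700 → van 7 (new)  [load 700/1200]
  700 → van 8 (new)  [load 700/1200]
  500 → van 7  [load 1200/1200]
  400 → van 5  [load 1200/1200]
  300 → van 4  [load 1200/1200]
8 vans opened.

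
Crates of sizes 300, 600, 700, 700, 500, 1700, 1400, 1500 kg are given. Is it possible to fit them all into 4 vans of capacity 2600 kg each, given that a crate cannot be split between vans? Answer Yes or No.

Yes

A valid assignment using 3 vans:
  van 1: 1700 + 700 = 2400
  van 2: 1500 + 700 + 300 = 2500
  van 3: 1400 + 600 + 500 = 2500
That uses only 3 ≤ 4, so 4 vans are enough.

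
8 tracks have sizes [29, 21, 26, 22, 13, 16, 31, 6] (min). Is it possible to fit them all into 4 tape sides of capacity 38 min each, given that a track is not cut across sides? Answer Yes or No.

No

Total = 164 min; ⌈164/38⌉ = 5.
At least 5 tape sides are required, but only 4 are allowed.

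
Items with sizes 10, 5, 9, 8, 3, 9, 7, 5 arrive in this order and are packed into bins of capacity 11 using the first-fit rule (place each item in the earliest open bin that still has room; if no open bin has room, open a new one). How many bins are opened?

7

  10 → bin 1 (new)  [load 10/11]
  5 → bin 2 (new)  [load 5/11]
  9 → bin 3 (new)  [load 9/11]
  8 → bin 4 (new)  [load 8/11]
  3 → bin 2  [load 8/11]
  9 → bin 5 (new)  [load 9/11]
  7 → bin 6 (new)  [load 7/11]
  5 → bin 7 (new)  [load 5/11]
7 bins opened.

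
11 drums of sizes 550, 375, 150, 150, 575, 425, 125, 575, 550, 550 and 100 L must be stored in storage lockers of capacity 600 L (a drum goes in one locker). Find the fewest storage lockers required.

Total = 575 + 575 + 550 + 550 + 550 + 425 + 375 + 150 + 150 + 125 + 100 = 4125 L.
Lower bound: ⌈4125/600⌉ = 7 storage lockers.
A packing using 8 storage lockers:
  locker 1: 575 = 575
  locker 2: 575 = 575
  locker 3: 550 = 550
  locker 4: 550 = 550
  locker 5: 550 = 550
  locker 6: 425 + 150 = 575
  locker 7: 375 + 150 = 525
  locker 8: 125 + 100 = 225
No arrangement into 7 storage lockers stays within capacity, so 8 is optimal.

8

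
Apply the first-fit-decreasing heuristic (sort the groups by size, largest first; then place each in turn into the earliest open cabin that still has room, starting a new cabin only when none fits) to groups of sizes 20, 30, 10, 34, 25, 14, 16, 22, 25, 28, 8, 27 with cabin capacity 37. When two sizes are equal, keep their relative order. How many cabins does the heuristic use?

8

Sorted descending: 34, 30, 28, 27, 25, 25, 22, 20, 16, 14, 10, 8.
  34 → cabin 1 (new)  [load 34/37]
  30 → cabin 2 (new)  [load 30/37]
  28 → cabin 3 (new)  [load 28/37]
  27 → cabin 4 (new)  [load 27/37]
  25 → cabin 5 (new)  [load 25/37]
  25 → cabin 6 (new)  [load 25/37]
  22 → cabin 7 (new)  [load 22/37]
  20 → cabin 8 (new)  [load 20/37]
  16 → cabin 8  [load 36/37]
  14 → cabin 7  [load 36/37]
  10 → cabin 4  [load 37/37]
  8 → cabin 3  [load 36/37]
8 cabins opened.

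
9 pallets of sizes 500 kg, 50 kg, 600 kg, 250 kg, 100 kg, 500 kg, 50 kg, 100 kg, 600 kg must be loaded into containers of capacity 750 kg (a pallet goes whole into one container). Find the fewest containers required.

Total = 600 + 600 + 500 + 500 + 250 + 100 + 100 + 50 + 50 = 2750 kg.
Lower bound: ⌈2750/750⌉ = 4 containers.
A packing using 4 containers:
  container 1: 600 + 100 + 50 = 750
  container 2: 600 + 100 + 50 = 750
  container 3: 500 + 250 = 750
  container 4: 500 = 500
This matches the lower bound, so 4 is optimal.

4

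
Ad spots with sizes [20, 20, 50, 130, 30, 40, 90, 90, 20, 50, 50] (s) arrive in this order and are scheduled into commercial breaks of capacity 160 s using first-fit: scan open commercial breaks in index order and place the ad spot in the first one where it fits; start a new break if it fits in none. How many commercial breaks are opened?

  20 → break 1 (new)  [load 20/160]
  20 → break 1  [load 40/160]
  50 → break 1  [load 90/160]
  130 → break 2 (new)  [load 130/160]
  30 → break 1  [load 120/160]
  40 → break 1  [load 160/160]
  90 → break 3 (new)  [load 90/160]
  90 → break 4 (new)  [load 90/160]
  20 → break 2  [load 150/160]
  50 → break 3  [load 140/160]
  50 → break 4  [load 140/160]
4 commercial breaks opened.

4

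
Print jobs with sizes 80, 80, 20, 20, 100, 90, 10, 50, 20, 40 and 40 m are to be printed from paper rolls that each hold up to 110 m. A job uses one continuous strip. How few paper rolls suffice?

Total = 100 + 90 + 80 + 80 + 50 + 40 + 40 + 20 + 20 + 20 + 10 = 550 m.
Lower bound: ⌈550/110⌉ = 5 paper rolls.
A packing using 6 paper rolls:
  roll 1: 100 + 10 = 110
  roll 2: 90 + 20 = 110
  roll 3: 80 + 20 = 100
  roll 4: 80 + 20 = 100
  roll 5: 50 + 40 = 90
  roll 6: 40 = 40
No arrangement into 5 paper rolls stays within capacity, so 6 is optimal.

6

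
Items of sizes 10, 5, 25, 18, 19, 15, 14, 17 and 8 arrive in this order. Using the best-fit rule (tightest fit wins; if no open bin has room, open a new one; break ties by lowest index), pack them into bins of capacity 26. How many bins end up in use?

7

  10 → bin 1 (new)  [load 10/26]
  5 → bin 1  [load 15/26]
  25 → bin 2 (new)  [load 25/26]
  18 → bin 3 (new)  [load 18/26]
  19 → bin 4 (new)  [load 19/26]
  15 → bin 5 (new)  [load 15/26]
  14 → bin 6 (new)  [load 14/26]
  17 → bin 7 (new)  [load 17/26]
  8 → bin 3  [load 26/26]
7 bins opened.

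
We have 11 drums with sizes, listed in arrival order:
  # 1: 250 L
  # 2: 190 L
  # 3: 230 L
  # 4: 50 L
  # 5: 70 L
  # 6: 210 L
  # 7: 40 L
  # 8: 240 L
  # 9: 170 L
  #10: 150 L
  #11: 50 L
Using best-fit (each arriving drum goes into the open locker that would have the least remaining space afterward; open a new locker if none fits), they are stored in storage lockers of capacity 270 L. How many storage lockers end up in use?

7

  250 → locker 1 (new)  [load 250/270]
  190 → locker 2 (new)  [load 190/270]
  230 → locker 3 (new)  [load 230/270]
  50 → locker 2  [load 240/270]
  70 → locker 4 (new)  [load 70/270]
  210 → locker 5 (new)  [load 210/270]
  40 → locker 3  [load 270/270]
  240 → locker 6 (new)  [load 240/270]
  170 → locker 4  [load 240/270]
  150 → locker 7 (new)  [load 150/270]
  50 → locker 5  [load 260/270]
7 storage lockers opened.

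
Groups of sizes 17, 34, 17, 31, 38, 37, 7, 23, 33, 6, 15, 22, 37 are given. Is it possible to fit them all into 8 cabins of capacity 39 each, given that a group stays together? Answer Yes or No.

No

Total = 317; ⌈317/39⌉ = 9.
At least 9 cabins are required, but only 8 are allowed.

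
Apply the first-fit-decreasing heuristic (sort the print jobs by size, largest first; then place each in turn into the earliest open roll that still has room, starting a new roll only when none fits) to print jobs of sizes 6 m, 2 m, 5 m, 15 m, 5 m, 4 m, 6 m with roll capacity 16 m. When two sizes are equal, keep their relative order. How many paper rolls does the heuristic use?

3

Sorted descending: 15, 6, 6, 5, 5, 4, 2.
  15 → roll 1 (new)  [load 15/16]
  6 → roll 2 (new)  [load 6/16]
  6 → roll 2  [load 12/16]
  5 → roll 3 (new)  [load 5/16]
  5 → roll 3  [load 10/16]
  4 → roll 2  [load 16/16]
  2 → roll 3  [load 12/16]
3 paper rolls opened.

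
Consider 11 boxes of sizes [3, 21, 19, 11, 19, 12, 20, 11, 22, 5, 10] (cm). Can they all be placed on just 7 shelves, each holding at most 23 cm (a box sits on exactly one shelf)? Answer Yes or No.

Total = 153 cm; ⌈153/23⌉ = 7.
The bound of 7 does not rule out 7, but exhaustive search shows no assignment into 7 shelves of capacity 23 cm exists — the minimum is 8.

No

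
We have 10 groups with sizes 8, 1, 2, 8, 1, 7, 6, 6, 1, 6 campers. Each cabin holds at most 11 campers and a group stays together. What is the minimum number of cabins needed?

Total = 8 + 8 + 7 + 6 + 6 + 6 + 2 + 1 + 1 + 1 = 46 campers.
Lower bound: ⌈46/11⌉ = 5 cabins.
Also, 6 groups each exceed 11/2 campers, and no two of those can share a cabin, so at least 6 cabins are needed.
A packing using 6 cabins:
  cabin 1: 8 + 2 + 1 = 11
  cabin 2: 8 + 1 + 1 = 10
  cabin 3: 7 = 7
  cabin 4: 6 = 6
  cabin 5: 6 = 6
  cabin 6: 6 = 6
This matches the lower bound, so 6 is optimal.

6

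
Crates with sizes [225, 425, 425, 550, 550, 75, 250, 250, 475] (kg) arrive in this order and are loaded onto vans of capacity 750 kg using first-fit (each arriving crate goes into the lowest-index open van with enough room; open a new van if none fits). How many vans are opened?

  225 → van 1 (new)  [load 225/750]
  425 → van 1  [load 650/750]
  425 → van 2 (new)  [load 425/750]
  550 → van 3 (new)  [load 550/750]
  550 → van 4 (new)  [load 550/750]
  75 → van 1  [load 725/750]
  250 → van 2  [load 675/750]
  250 → van 5 (new)  [load 250/750]
  475 → van 5  [load 725/750]
5 vans opened.

5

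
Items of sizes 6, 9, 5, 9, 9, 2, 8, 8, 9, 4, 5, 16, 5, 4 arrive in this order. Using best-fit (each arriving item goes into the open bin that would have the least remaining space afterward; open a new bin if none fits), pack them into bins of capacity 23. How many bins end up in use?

  6 → bin 1 (new)  [load 6/23]
  9 → bin 1  [load 15/23]
  5 → bin 1  [load 20/23]
  9 → bin 2 (new)  [load 9/23]
  9 → bin 2  [load 18/23]
  2 → bin 1  [load 22/23]
  8 → bin 3 (new)  [load 8/23]
  8 → bin 3  [load 16/23]
  9 → bin 4 (new)  [load 9/23]
  4 → bin 2  [load 22/23]
  5 → bin 3  [load 21/23]
  16 → bin 5 (new)  [load 16/23]
  5 → bin 5  [load 21/23]
  4 → bin 4  [load 13/23]
5 bins opened.

5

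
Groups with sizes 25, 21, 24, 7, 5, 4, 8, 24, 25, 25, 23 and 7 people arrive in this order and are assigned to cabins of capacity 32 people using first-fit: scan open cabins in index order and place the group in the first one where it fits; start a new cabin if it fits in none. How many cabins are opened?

  25 → cabin 1 (new)  [load 25/32]
  21 → cabin 2 (new)  [load 21/32]
  24 → cabin 3 (new)  [load 24/32]
  7 → cabin 1  [load 32/32]
  5 → cabin 2  [load 26/32]
  4 → cabin 2  [load 30/32]
  8 → cabin 3  [load 32/32]
  24 → cabin 4 (new)  [load 24/32]
  25 → cabin 5 (new)  [load 25/32]
  25 → cabin 6 (new)  [load 25/32]
  23 → cabin 7 (new)  [load 23/32]
  7 → cabin 4  [load 31/32]
7 cabins opened.

7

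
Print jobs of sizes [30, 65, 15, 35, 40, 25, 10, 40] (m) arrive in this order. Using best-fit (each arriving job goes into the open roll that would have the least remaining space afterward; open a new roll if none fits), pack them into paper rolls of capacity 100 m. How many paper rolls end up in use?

3

  30 → roll 1 (new)  [load 30/100]
  65 → roll 1  [load 95/100]
  15 → roll 2 (new)  [load 15/100]
  35 → roll 2  [load 50/100]
  40 → roll 2  [load 90/100]
  25 → roll 3 (new)  [load 25/100]
  10 → roll 2  [load 100/100]
  40 → roll 3  [load 65/100]
3 paper rolls opened.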